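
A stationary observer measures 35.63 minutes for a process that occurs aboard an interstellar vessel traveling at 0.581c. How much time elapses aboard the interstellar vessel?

Dilated time Δt = 35.63 minutes
γ = 1/√(1 - 0.581²) = 1.2286
Δt₀ = Δt/γ = 35.63/1.2286 = 29.00 minutes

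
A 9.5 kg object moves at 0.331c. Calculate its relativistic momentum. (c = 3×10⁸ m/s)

γ = 1/√(1 - 0.331²) = 1.0597
v = 0.331 × 3×10⁸ = 9.930×10⁷ m/s
p = γmv = 1.0597 × 9.5 × 9.930×10⁷ = 9.997×10⁸ kg·m/s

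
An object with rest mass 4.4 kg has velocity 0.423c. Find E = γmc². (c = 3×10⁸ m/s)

γ = 1/√(1 - 0.423²) = 1.1036
mc² = 4.4 × (3×10⁸)² = 3.960×10¹⁷ J
E = γmc² = 1.1036 × 3.960×10¹⁷ = 4.370×10¹⁷ J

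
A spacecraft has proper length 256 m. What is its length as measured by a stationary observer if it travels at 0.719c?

Proper length L₀ = 256 m
γ = 1/√(1 - 0.719²) = 1.439
L = L₀/γ = 256/1.439 = 177.9 m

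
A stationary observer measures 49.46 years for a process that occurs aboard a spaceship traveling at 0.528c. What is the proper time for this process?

Dilated time Δt = 49.46 years
γ = 1/√(1 - 0.528²) = 1.1775
Δt₀ = Δt/γ = 49.46/1.1775 = 42.00 years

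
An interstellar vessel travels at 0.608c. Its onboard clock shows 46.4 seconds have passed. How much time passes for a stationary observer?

Proper time Δt₀ = 46.4 seconds
γ = 1/√(1 - 0.608²) = 1.2595
Δt = γΔt₀ = 1.2595 × 46.4 = 58.44 seconds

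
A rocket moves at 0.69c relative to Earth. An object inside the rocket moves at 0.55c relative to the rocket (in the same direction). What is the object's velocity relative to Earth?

u = (u' + v)/(1 + u'v/c²)
Numerator: 0.55 + 0.69 = 1.24
Denominator: 1 + 0.3795 = 1.3795
u = 1.24/1.3795 = 0.8989c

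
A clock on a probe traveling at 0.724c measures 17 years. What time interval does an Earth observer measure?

Proper time Δt₀ = 17 years
γ = 1/√(1 - 0.724²) = 1.4497
Δt = γΔt₀ = 1.4497 × 17 = 24.64 years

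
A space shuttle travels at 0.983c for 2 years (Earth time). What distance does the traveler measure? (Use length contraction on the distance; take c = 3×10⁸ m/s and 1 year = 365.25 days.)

Earth distance: d = v × t = 0.983c × 2 yr = 1.861×10¹⁶ m
γ = 5.446
d' = d/γ = 1.861×10¹⁶/5.446 = 3.417×10¹⁵ m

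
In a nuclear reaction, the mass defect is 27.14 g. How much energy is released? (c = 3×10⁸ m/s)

Convert mass defect: Δm = 27.14 g = 0.02714 kg
E = Δm·c² = 0.02714 × (3×10⁸)²
= 0.02714 × 9×10¹⁶ = 2.443×10¹⁵ J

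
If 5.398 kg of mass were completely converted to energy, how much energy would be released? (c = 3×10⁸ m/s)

Using E = mc²:
c² = (3×10⁸)² = 9×10¹⁶ m²/s²
E = 5.398 × 9×10¹⁶ = 4.858×10¹⁷ J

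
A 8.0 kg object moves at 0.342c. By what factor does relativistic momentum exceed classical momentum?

p_rel = γmv, p_class = mv
Ratio = γ = 1/√(1 - 0.342²) = 1.064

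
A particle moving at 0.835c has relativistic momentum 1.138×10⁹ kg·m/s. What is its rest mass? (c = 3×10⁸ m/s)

γ = 1/√(1 - 0.835²) = 1.817
v = 0.835 × 3×10⁸ = 2.505×10⁸ m/s
m = p/(γv) = 1.138×10⁹/(1.817 × 2.505×10⁸) = 2.500 kg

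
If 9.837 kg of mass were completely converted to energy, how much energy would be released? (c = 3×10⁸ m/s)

Using E = mc²:
c² = (3×10⁸)² = 9×10¹⁶ m²/s²
E = 9.837 × 9×10¹⁶ = 8.853×10¹⁷ J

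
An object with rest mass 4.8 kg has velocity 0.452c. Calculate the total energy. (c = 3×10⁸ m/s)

γ = 1/√(1 - 0.452²) = 1.121
mc² = 4.8 × (3×10⁸)² = 4.320×10¹⁷ J
E = γmc² = 1.121 × 4.320×10¹⁷ = 4.843×10¹⁷ J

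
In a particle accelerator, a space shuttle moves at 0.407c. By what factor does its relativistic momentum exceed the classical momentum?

p_rel = γmv, p_class = mv
Ratio = γ = 1/√(1 - 0.407²)
= 1/√(0.834351) = 1.095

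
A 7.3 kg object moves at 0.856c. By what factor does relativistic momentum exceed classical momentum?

p_rel = γmv, p_class = mv
Ratio = γ = 1/√(1 - 0.856²) = 1.934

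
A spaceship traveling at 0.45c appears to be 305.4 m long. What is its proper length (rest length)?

Contracted length L = 305.4 m
γ = 1/√(1 - 0.45²) = 1.120
L₀ = γL = 1.120 × 305.4 = 342.0 m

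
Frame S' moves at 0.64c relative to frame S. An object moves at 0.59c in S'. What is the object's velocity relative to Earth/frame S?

u = (u' + v)/(1 + u'v/c²)
Numerator: 0.59 + 0.64 = 1.23
Denominator: 1 + 0.3776 = 1.3776
u = 1.23/1.3776 = 0.8929c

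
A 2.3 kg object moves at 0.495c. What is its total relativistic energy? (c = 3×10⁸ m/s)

γ = 1/√(1 - 0.495²) = 1.1509
mc² = 2.3 × (3×10⁸)² = 2.070×10¹⁷ J
E = γmc² = 1.1509 × 2.070×10¹⁷ = 2.382×10¹⁷ J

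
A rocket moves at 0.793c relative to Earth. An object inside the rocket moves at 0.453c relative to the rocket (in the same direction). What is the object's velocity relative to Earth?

u = (u' + v)/(1 + u'v/c²)
Numerator: 0.453 + 0.793 = 1.246
Denominator: 1 + 0.359229 = 1.359229
u = 1.246/1.359229 = 0.9167c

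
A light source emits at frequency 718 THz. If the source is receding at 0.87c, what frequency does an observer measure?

β = v/c = 0.87
(1-β)/(1+β) = 0.13/1.87 = 0.06952
Doppler factor = √(0.06952) = 0.2637
f_obs = 718 × 0.2637 = 189.3 THz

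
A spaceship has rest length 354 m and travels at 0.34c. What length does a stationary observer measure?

Proper length L₀ = 354 m
γ = 1/√(1 - 0.34²) = 1.0633
L = L₀/γ = 354/1.0633 = 332.9 m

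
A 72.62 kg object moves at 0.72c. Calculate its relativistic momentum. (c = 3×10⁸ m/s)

γ = 1/√(1 - 0.72²) = 1.441
v = 0.72 × 3×10⁸ = 2.160×10⁸ m/s
p = γmv = 1.441 × 72.62 × 2.160×10⁸ = 2.260×10¹⁰ kg·m/s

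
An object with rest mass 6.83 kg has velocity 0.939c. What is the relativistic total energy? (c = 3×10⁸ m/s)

γ = 1/√(1 - 0.939²) = 2.9077
mc² = 6.83 × (3×10⁸)² = 6.147×10¹⁷ J
E = γmc² = 2.9077 × 6.147×10¹⁷ = 1.787×10¹⁸ J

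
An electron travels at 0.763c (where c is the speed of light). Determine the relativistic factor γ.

v/c = 0.763, so (v/c)² = 0.582169
1 - (v/c)² = 0.417831
γ = 1/√(0.417831) = 1.547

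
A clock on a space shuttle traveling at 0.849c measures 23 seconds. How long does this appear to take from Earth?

Proper time Δt₀ = 23 seconds
γ = 1/√(1 - 0.849²) = 1.8925
Δt = γΔt₀ = 1.8925 × 23 = 43.53 seconds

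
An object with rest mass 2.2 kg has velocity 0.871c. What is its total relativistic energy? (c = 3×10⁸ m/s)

γ = 1/√(1 - 0.871²) = 2.0355
mc² = 2.2 × (3×10⁸)² = 1.980×10¹⁷ J
E = γmc² = 2.0355 × 1.980×10¹⁷ = 4.030×10¹⁷ J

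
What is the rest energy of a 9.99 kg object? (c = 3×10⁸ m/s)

c² = (3×10⁸)² = 9.000×10¹⁶ m²/s²
E₀ = mc² = 9.99 × 9.000×10¹⁶ = 8.991×10¹⁷ J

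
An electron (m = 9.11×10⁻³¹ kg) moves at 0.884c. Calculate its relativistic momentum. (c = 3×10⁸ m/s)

γ = 1/√(1 - 0.884²) = 2.139
v = 0.884 × 3×10⁸ = 2.652×10⁸ m/s
p = γmv = 2.139 × 9.11×10⁻³¹ × 2.652×10⁸ = 5.168×10⁻²² kg·m/s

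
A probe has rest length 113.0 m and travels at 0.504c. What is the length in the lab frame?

Proper length L₀ = 113.0 m
γ = 1/√(1 - 0.504²) = 1.1578
L = L₀/γ = 113.0/1.1578 = 97.60 m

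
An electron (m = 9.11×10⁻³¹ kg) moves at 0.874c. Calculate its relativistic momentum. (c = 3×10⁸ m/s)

γ = 1/√(1 - 0.874²) = 2.058
v = 0.874 × 3×10⁸ = 2.622×10⁸ m/s
p = γmv = 2.058 × 9.11×10⁻³¹ × 2.622×10⁸ = 4.916×10⁻²² kg·m/s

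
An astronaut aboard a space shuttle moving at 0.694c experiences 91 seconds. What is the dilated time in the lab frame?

Proper time Δt₀ = 91 seconds
γ = 1/√(1 - 0.694²) = 1.389
Δt = γΔt₀ = 1.389 × 91 = 126.4 seconds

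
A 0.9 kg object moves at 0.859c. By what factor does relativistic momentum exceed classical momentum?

p_rel = γmv, p_class = mv
Ratio = γ = 1/√(1 - 0.859²) = 1.953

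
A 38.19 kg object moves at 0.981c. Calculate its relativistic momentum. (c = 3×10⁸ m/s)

γ = 1/√(1 - 0.981²) = 5.154
v = 0.981 × 3×10⁸ = 2.943×10⁸ m/s
p = γmv = 5.154 × 38.19 × 2.943×10⁸ = 5.793×10¹⁰ kg·m/s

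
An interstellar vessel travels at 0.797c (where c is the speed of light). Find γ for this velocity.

v/c = 0.797, so (v/c)² = 0.635209
1 - (v/c)² = 0.364791
γ = 1/√(0.364791) = 1.656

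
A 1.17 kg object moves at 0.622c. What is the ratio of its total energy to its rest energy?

E = γmc², E₀ = mc²
E/E₀ = γ = 1/√(1 - 0.622²) = 1.277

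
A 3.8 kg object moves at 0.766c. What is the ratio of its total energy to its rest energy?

E = γmc², E₀ = mc²
E/E₀ = γ = 1/√(1 - 0.766²) = 1.556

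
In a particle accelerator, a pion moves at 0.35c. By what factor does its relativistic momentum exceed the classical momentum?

p_rel = γmv, p_class = mv
Ratio = γ = 1/√(1 - 0.35²)
= 1/√(0.8775) = 1.068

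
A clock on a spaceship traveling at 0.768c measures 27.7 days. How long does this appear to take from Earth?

Proper time Δt₀ = 27.7 days
γ = 1/√(1 - 0.768²) = 1.5614
Δt = γΔt₀ = 1.5614 × 27.7 = 43.25 days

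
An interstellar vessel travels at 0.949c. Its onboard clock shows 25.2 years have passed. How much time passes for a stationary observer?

Proper time Δt₀ = 25.2 years
γ = 1/√(1 - 0.949²) = 3.172
Δt = γΔt₀ = 3.172 × 25.2 = 79.93 years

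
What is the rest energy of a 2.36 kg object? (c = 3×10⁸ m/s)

c² = (3×10⁸)² = 9.000×10¹⁶ m²/s²
E₀ = mc² = 2.36 × 9.000×10¹⁶ = 2.124×10¹⁷ J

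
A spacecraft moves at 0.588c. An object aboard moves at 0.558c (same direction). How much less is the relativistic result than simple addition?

Classical: u' + v = 0.558 + 0.588 = 1.146c
Relativistic: u = (0.558 + 0.588)/(1 + 0.328104) = 1.146/1.328104 = 0.8629c
Difference: 1.146 - 0.8629 = 0.2831c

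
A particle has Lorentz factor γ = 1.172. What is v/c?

From γ = 1/√(1 - v²/c²):
1/γ² = 1/1.172² = 0.7280
v²/c² = 1 - 0.7280 = 0.2720
v/c = √(0.2720) = 0.5215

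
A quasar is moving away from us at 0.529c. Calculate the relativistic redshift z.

β = 0.529
(1+β)/(1-β) = 1.529/0.471 = 3.246
√(3.246) = 1.8017
z = 1.8017 - 1 = 0.8017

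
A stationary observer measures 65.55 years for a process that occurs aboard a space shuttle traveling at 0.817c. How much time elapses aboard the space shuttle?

Dilated time Δt = 65.55 years
γ = 1/√(1 - 0.817²) = 1.734
Δt₀ = Δt/γ = 65.55/1.734 = 37.80 years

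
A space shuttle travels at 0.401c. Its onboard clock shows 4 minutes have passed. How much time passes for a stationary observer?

Proper time Δt₀ = 4 minutes
γ = 1/√(1 - 0.401²) = 1.0916
Δt = γΔt₀ = 1.0916 × 4 = 4.366 minutes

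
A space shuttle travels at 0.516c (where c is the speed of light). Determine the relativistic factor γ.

v/c = 0.516, so (v/c)² = 0.266256
1 - (v/c)² = 0.733744
γ = 1/√(0.733744) = 1.167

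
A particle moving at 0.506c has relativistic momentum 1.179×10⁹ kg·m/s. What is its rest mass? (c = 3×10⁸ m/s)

γ = 1/√(1 - 0.506²) = 1.1594
v = 0.506 × 3×10⁸ = 1.518×10⁸ m/s
m = p/(γv) = 1.179×10⁹/(1.1594 × 1.518×10⁸) = 6.699 kg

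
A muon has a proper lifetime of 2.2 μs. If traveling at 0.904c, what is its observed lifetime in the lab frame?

Proper lifetime τ₀ = 2.2 μs
γ = 1/√(1 - 0.904²) = 2.339
τ = γτ₀ = 2.339 × 2.2 μs = 5.146 μs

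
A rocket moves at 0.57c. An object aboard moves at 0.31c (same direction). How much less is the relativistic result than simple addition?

Classical: u' + v = 0.31 + 0.57 = 0.88c
Relativistic: u = (0.31 + 0.57)/(1 + 0.1767) = 0.88/1.1767 = 0.7479c
Difference: 0.88 - 0.7479 = 0.1321c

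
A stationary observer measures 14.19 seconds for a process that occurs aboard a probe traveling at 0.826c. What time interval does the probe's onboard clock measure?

Dilated time Δt = 14.19 seconds
γ = 1/√(1 - 0.826²) = 1.7741
Δt₀ = Δt/γ = 14.19/1.7741 = 7.998 seconds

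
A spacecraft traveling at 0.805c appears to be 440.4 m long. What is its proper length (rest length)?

Contracted length L = 440.4 m
γ = 1/√(1 - 0.805²) = 1.6856
L₀ = γL = 1.6856 × 440.4 = 742.3 m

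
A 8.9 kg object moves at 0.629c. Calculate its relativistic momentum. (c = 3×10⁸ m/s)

γ = 1/√(1 - 0.629²) = 1.286
v = 0.629 × 3×10⁸ = 1.887×10⁸ m/s
p = γmv = 1.286 × 8.9 × 1.887×10⁸ = 2.160×10⁹ kg·m/s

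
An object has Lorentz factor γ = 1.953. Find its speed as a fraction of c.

From γ = 1/√(1 - v²/c²):
1/γ² = 1/1.953² = 0.2622
v²/c² = 1 - 0.2622 = 0.7378
v/c = √(0.7378) = 0.8590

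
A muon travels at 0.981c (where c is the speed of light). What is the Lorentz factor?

v/c = 0.981, so (v/c)² = 0.962361
1 - (v/c)² = 0.037639
γ = 1/√(0.037639) = 5.154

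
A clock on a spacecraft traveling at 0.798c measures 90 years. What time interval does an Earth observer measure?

Proper time Δt₀ = 90 years
γ = 1/√(1 - 0.798²) = 1.659
Δt = γΔt₀ = 1.659 × 90 = 149.3 years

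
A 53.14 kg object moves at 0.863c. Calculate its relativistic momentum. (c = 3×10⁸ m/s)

γ = 1/√(1 - 0.863²) = 1.979
v = 0.863 × 3×10⁸ = 2.589×10⁸ m/s
p = γmv = 1.979 × 53.14 × 2.589×10⁸ = 2.723×10¹⁰ kg·m/s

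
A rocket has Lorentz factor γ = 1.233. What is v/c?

From γ = 1/√(1 - v²/c²):
1/γ² = 1/1.233² = 0.6578
v²/c² = 1 - 0.6578 = 0.3422
v/c = √(0.3422) = 0.5850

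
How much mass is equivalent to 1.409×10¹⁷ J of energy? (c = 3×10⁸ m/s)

From E = mc², we get m = E/c²
c² = (3×10⁸)² = 9×10¹⁶ m²/s²
m = 1.409×10¹⁷ / 9×10¹⁶ = 1.566 kg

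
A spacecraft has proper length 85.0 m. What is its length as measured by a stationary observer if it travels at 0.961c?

Proper length L₀ = 85.0 m
γ = 1/√(1 - 0.961²) = 3.616
L = L₀/γ = 85.0/3.616 = 23.51 m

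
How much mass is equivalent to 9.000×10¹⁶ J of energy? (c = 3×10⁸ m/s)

From E = mc², we get m = E/c²
c² = (3×10⁸)² = 9×10¹⁶ m²/s²
m = 9.000×10¹⁶ / 9×10¹⁶ = 1.000 kg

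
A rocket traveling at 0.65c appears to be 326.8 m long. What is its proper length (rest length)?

Contracted length L = 326.8 m
γ = 1/√(1 - 0.65²) = 1.3159
L₀ = γL = 1.3159 × 326.8 = 430.0 m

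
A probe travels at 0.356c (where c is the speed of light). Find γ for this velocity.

v/c = 0.356, so (v/c)² = 0.126736
1 - (v/c)² = 0.873264
γ = 1/√(0.873264) = 1.070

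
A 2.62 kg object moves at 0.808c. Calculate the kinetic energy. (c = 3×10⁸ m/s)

γ = 1/√(1 - 0.808²) = 1.6973
γ - 1 = 0.6973
KE = (γ-1)mc² = 0.6973 × 2.62 × (3×10⁸)² = 1.644×10¹⁷ J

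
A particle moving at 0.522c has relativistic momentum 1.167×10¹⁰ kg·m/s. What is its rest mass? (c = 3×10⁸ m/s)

γ = 1/√(1 - 0.522²) = 1.1724
v = 0.522 × 3×10⁸ = 1.566×10⁸ m/s
m = p/(γv) = 1.167×10¹⁰/(1.1724 × 1.566×10⁸) = 63.56 kg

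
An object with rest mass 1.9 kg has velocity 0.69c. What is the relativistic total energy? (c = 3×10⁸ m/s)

γ = 1/√(1 - 0.69²) = 1.382
mc² = 1.9 × (3×10⁸)² = 1.710×10¹⁷ J
E = γmc² = 1.382 × 1.710×10¹⁷ = 2.363×10¹⁷ J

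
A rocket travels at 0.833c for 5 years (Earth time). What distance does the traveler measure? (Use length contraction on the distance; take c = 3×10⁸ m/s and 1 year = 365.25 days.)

Earth distance: d = v × t = 0.833c × 5 yr = 3.943×10¹⁶ m
γ = 1.807
d' = d/γ = 3.943×10¹⁶/1.807 = 2.182×10¹⁶ m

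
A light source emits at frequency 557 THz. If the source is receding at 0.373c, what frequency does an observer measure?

β = v/c = 0.373
(1-β)/(1+β) = 0.627/1.373 = 0.4567
Doppler factor = √(0.4567) = 0.6758
f_obs = 557 × 0.6758 = 376.4 THz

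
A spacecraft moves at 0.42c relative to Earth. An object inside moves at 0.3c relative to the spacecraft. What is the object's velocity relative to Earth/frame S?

u = (u' + v)/(1 + u'v/c²)
Numerator: 0.3 + 0.42 = 0.72
Denominator: 1 + 0.126 = 1.126
u = 0.72/1.126 = 0.6394c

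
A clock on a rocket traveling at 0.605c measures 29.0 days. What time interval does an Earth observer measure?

Proper time Δt₀ = 29.0 days
γ = 1/√(1 - 0.605²) = 1.256
Δt = γΔt₀ = 1.256 × 29.0 = 36.42 days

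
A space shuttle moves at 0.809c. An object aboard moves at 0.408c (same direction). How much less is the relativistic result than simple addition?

Classical: u' + v = 0.408 + 0.809 = 1.217c
Relativistic: u = (0.408 + 0.809)/(1 + 0.330072) = 1.217/1.330072 = 0.9150c
Difference: 1.217 - 0.9150 = 0.3020c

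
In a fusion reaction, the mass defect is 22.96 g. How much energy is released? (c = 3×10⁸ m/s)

Convert mass defect: Δm = 22.96 g = 0.02296 kg
E = Δm·c² = 0.02296 × (3×10⁸)²
= 0.02296 × 9×10¹⁶ = 2.066×10¹⁵ J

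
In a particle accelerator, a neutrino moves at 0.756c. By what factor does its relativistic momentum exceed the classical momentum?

p_rel = γmv, p_class = mv
Ratio = γ = 1/√(1 - 0.756²)
= 1/√(0.428464) = 1.528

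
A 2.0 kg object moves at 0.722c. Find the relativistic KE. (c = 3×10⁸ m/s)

γ = 1/√(1 - 0.722²) = 1.44531
γ - 1 = 0.44531
KE = (γ-1)mc² = 0.44531 × 2.0 × (3×10⁸)² = 8.016×10¹⁶ J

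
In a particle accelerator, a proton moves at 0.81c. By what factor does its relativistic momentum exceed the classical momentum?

p_rel = γmv, p_class = mv
Ratio = γ = 1/√(1 - 0.81²)
= 1/√(0.3439) = 1.705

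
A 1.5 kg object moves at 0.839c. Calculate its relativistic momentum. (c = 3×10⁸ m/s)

γ = 1/√(1 - 0.839²) = 1.838
v = 0.839 × 3×10⁸ = 2.517×10⁸ m/s
p = γmv = 1.838 × 1.5 × 2.517×10⁸ = 6.939×10⁸ kg·m/s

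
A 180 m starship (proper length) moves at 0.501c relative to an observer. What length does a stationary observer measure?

Proper length L₀ = 180 m
γ = 1/√(1 - 0.501²) = 1.155
L = L₀/γ = 180/1.155 = 155.8 m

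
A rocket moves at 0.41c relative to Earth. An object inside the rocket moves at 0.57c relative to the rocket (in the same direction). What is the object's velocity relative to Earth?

u = (u' + v)/(1 + u'v/c²)
Numerator: 0.57 + 0.41 = 0.98
Denominator: 1 + 0.2337 = 1.2337
u = 0.98/1.2337 = 0.7944c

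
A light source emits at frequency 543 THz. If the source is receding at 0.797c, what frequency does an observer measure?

β = v/c = 0.797
(1-β)/(1+β) = 0.203/1.797 = 0.11297
Doppler factor = √(0.11297) = 0.3361
f_obs = 543 × 0.3361 = 182.5 THz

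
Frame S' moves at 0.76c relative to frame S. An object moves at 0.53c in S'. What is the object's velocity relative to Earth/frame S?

u = (u' + v)/(1 + u'v/c²)
Numerator: 0.53 + 0.76 = 1.29
Denominator: 1 + 0.4028 = 1.4028
u = 1.29/1.4028 = 0.9196c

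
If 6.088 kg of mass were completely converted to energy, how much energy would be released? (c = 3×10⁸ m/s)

Using E = mc²:
c² = (3×10⁸)² = 9×10¹⁶ m²/s²
E = 6.088 × 9×10¹⁶ = 5.479×10¹⁷ J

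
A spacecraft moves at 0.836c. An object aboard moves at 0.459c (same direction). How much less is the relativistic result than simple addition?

Classical: u' + v = 0.459 + 0.836 = 1.295c
Relativistic: u = (0.459 + 0.836)/(1 + 0.383724) = 1.295/1.383724 = 0.9359c
Difference: 1.295 - 0.9359 = 0.3591c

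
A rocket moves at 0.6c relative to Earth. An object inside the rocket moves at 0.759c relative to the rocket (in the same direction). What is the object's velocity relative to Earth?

u = (u' + v)/(1 + u'v/c²)
Numerator: 0.759 + 0.6 = 1.359
Denominator: 1 + 0.4554 = 1.4554
u = 1.359/1.4554 = 0.9338c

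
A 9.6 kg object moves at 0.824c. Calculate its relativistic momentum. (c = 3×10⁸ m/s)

γ = 1/√(1 - 0.824²) = 1.7649
v = 0.824 × 3×10⁸ = 2.472×10⁸ m/s
p = γmv = 1.7649 × 9.6 × 2.472×10⁸ = 4.188×10⁹ kg·m/s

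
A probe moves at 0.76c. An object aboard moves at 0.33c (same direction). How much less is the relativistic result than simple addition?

Classical: u' + v = 0.33 + 0.76 = 1.09c
Relativistic: u = (0.33 + 0.76)/(1 + 0.2508) = 1.09/1.2508 = 0.8714c
Difference: 1.09 - 0.8714 = 0.2186c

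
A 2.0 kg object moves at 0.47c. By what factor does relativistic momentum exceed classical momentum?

p_rel = γmv, p_class = mv
Ratio = γ = 1/√(1 - 0.47²) = 1.133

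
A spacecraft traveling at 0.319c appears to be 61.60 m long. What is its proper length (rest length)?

Contracted length L = 61.60 m
γ = 1/√(1 - 0.319²) = 1.05513
L₀ = γL = 1.05513 × 61.60 = 65.00 m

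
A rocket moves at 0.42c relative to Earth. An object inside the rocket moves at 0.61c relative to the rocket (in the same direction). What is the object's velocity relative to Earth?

u = (u' + v)/(1 + u'v/c²)
Numerator: 0.61 + 0.42 = 1.03
Denominator: 1 + 0.2562 = 1.2562
u = 1.03/1.2562 = 0.8199c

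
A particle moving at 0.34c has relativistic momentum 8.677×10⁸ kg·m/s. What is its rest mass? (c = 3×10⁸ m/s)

γ = 1/√(1 - 0.34²) = 1.0633
v = 0.34 × 3×10⁸ = 1.020×10⁸ m/s
m = p/(γv) = 8.677×10⁸/(1.0633 × 1.020×10⁸) = 8.000 kg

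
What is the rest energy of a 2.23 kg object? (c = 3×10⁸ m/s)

c² = (3×10⁸)² = 9.000×10¹⁶ m²/s²
E₀ = mc² = 2.23 × 9.000×10¹⁶ = 2.007×10¹⁷ J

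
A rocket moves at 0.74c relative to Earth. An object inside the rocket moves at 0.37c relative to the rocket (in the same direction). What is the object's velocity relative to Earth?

u = (u' + v)/(1 + u'v/c²)
Numerator: 0.37 + 0.74 = 1.11
Denominator: 1 + 0.2738 = 1.2738
u = 1.11/1.2738 = 0.8714c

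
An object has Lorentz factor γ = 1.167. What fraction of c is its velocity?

From γ = 1/√(1 - v²/c²):
1/γ² = 1/1.167² = 0.7343
v²/c² = 1 - 0.7343 = 0.2657
v/c = √(0.2657) = 0.5155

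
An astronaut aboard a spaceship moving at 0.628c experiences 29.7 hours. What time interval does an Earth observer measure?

Proper time Δt₀ = 29.7 hours
γ = 1/√(1 - 0.628²) = 1.285
Δt = γΔt₀ = 1.285 × 29.7 = 38.16 hours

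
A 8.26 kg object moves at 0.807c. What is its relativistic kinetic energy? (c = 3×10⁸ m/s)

γ = 1/√(1 - 0.807²) = 1.6933
γ - 1 = 0.6933
KE = (γ-1)mc² = 0.6933 × 8.26 × (3×10⁸)² = 5.154×10¹⁷ J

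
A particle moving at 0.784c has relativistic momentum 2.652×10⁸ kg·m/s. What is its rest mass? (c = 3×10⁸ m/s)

γ = 1/√(1 - 0.784²) = 1.611
v = 0.784 × 3×10⁸ = 2.352×10⁸ m/s
m = p/(γv) = 2.652×10⁸/(1.611 × 2.352×10⁸) = 0.6999 kg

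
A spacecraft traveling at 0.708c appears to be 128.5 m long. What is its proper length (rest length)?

Contracted length L = 128.5 m
γ = 1/√(1 - 0.708²) = 1.416
L₀ = γL = 1.416 × 128.5 = 182.0 m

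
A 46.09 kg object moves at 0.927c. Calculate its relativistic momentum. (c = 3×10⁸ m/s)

γ = 1/√(1 - 0.927²) = 2.666
v = 0.927 × 3×10⁸ = 2.781×10⁸ m/s
p = γmv = 2.666 × 46.09 × 2.781×10⁸ = 3.417×10¹⁰ kg·m/s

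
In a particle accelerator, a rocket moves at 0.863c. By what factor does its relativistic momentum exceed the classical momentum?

p_rel = γmv, p_class = mv
Ratio = γ = 1/√(1 - 0.863²)
= 1/√(0.255231) = 1.979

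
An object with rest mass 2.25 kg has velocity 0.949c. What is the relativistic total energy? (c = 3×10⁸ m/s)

γ = 1/√(1 - 0.949²) = 3.172
mc² = 2.25 × (3×10⁸)² = 2.025×10¹⁷ J
E = γmc² = 3.172 × 2.025×10¹⁷ = 6.423×10¹⁷ J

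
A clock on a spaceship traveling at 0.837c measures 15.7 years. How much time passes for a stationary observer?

Proper time Δt₀ = 15.7 years
γ = 1/√(1 - 0.837²) = 1.8275
Δt = γΔt₀ = 1.8275 × 15.7 = 28.69 years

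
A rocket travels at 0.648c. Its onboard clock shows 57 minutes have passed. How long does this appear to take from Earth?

Proper time Δt₀ = 57 minutes
γ = 1/√(1 - 0.648²) = 1.313
Δt = γΔt₀ = 1.313 × 57 = 74.84 minutes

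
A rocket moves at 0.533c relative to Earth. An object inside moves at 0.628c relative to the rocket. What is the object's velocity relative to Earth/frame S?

u = (u' + v)/(1 + u'v/c²)
Numerator: 0.628 + 0.533 = 1.161
Denominator: 1 + 0.334724 = 1.334724
u = 1.161/1.334724 = 0.8698c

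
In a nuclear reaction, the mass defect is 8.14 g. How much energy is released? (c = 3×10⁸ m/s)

Convert mass defect: Δm = 8.14 g = 0.00814 kg
E = Δm·c² = 0.00814 × (3×10⁸)²
= 0.00814 × 9×10¹⁶ = 7.326×10¹⁴ J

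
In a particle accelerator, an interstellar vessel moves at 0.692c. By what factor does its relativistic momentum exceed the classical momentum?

p_rel = γmv, p_class = mv
Ratio = γ = 1/√(1 - 0.692²)
= 1/√(0.521136) = 1.385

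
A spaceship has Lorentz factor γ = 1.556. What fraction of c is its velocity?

From γ = 1/√(1 - v²/c²):
1/γ² = 1/1.556² = 0.41303
v²/c² = 1 - 0.41303 = 0.58697
v/c = √(0.58697) = 0.7661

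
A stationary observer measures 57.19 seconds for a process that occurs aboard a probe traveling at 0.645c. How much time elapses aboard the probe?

Dilated time Δt = 57.19 seconds
γ = 1/√(1 - 0.645²) = 1.3086
Δt₀ = Δt/γ = 57.19/1.3086 = 43.70 seconds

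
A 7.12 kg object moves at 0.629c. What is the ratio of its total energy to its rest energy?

E = γmc², E₀ = mc²
E/E₀ = γ = 1/√(1 - 0.629²) = 1.286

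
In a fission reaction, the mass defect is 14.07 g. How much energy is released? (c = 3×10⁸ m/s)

Convert mass defect: Δm = 14.07 g = 0.01407 kg
E = Δm·c² = 0.01407 × (3×10⁸)²
= 0.01407 × 9×10¹⁶ = 1.266×10¹⁵ J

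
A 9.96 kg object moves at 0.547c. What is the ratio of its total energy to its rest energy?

E = γmc², E₀ = mc²
E/E₀ = γ = 1/√(1 - 0.547²) = 1.195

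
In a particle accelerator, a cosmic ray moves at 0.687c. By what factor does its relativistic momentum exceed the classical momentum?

p_rel = γmv, p_class = mv
Ratio = γ = 1/√(1 - 0.687²)
= 1/√(0.528031) = 1.376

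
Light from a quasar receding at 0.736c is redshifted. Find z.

β = 0.736
(1+β)/(1-β) = 1.736/0.264 = 6.576
√(6.576) = 2.564
z = 2.564 - 1 = 1.564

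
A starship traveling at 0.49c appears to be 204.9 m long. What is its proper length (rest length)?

Contracted length L = 204.9 m
γ = 1/√(1 - 0.49²) = 1.1472
L₀ = γL = 1.1472 × 204.9 = 235.1 m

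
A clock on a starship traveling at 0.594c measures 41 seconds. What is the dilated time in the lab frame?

Proper time Δt₀ = 41 seconds
γ = 1/√(1 - 0.594²) = 1.2431
Δt = γΔt₀ = 1.2431 × 41 = 50.97 seconds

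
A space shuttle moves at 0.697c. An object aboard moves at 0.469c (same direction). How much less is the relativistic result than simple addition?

Classical: u' + v = 0.469 + 0.697 = 1.166c
Relativistic: u = (0.469 + 0.697)/(1 + 0.326893) = 1.166/1.326893 = 0.8787c
Difference: 1.166 - 0.8787 = 0.2873c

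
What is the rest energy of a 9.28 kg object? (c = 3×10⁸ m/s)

c² = (3×10⁸)² = 9.000×10¹⁶ m²/s²
E₀ = mc² = 9.28 × 9.000×10¹⁶ = 8.352×10¹⁷ J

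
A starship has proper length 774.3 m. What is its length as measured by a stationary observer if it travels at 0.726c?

Proper length L₀ = 774.3 m
γ = 1/√(1 - 0.726²) = 1.454
L = L₀/γ = 774.3/1.454 = 532.5 m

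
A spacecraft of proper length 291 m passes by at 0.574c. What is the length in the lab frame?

Proper length L₀ = 291 m
γ = 1/√(1 - 0.574²) = 1.221
L = L₀/γ = 291/1.221 = 238.3 m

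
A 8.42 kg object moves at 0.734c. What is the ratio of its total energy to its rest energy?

E = γmc², E₀ = mc²
E/E₀ = γ = 1/√(1 - 0.734²) = 1.472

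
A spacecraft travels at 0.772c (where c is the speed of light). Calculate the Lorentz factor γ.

v/c = 0.772, so (v/c)² = 0.595984
1 - (v/c)² = 0.404016
γ = 1/√(0.404016) = 1.573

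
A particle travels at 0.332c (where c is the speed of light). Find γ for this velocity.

v/c = 0.332, so (v/c)² = 0.110224
1 - (v/c)² = 0.889776
γ = 1/√(0.889776) = 1.060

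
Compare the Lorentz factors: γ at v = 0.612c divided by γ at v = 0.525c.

γ₁ = 1/√(1 - 0.612²) = 1.264
γ₂ = 1/√(1 - 0.525²) = 1.175
γ₁/γ₂ = 1.264/1.175 = 1.076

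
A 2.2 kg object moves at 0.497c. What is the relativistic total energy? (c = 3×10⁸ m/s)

γ = 1/√(1 - 0.497²) = 1.1524
mc² = 2.2 × (3×10⁸)² = 1.980×10¹⁷ J
E = γmc² = 1.1524 × 1.980×10¹⁷ = 2.282×10¹⁷ J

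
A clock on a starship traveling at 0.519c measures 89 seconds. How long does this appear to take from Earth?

Proper time Δt₀ = 89 seconds
γ = 1/√(1 - 0.519²) = 1.170
Δt = γΔt₀ = 1.170 × 89 = 104.1 seconds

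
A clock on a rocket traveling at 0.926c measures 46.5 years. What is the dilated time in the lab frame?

Proper time Δt₀ = 46.5 years
γ = 1/√(1 - 0.926²) = 2.649
Δt = γΔt₀ = 2.649 × 46.5 = 123.2 years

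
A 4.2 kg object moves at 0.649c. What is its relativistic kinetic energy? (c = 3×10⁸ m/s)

γ = 1/√(1 - 0.649²) = 1.31443
γ - 1 = 0.31443
KE = (γ-1)mc² = 0.31443 × 4.2 × (3×10⁸)² = 1.189×10¹⁷ J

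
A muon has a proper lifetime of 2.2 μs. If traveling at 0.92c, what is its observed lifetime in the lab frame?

Proper lifetime τ₀ = 2.2 μs
γ = 1/√(1 - 0.92²) = 2.55155
τ = γτ₀ = 2.55155 × 2.2 μs = 5.613 μs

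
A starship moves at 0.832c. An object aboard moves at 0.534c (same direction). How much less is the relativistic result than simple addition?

Classical: u' + v = 0.534 + 0.832 = 1.366c
Relativistic: u = (0.534 + 0.832)/(1 + 0.444288) = 1.366/1.444288 = 0.9458c
Difference: 1.366 - 0.9458 = 0.4202c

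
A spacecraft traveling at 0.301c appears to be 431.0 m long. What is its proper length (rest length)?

Contracted length L = 431.0 m
γ = 1/√(1 - 0.301²) = 1.04863
L₀ = γL = 1.04863 × 431.0 = 452.0 m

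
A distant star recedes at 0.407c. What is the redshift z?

β = 0.407
(1+β)/(1-β) = 1.407/0.593 = 2.3727
√(2.3727) = 1.5404
z = 1.5404 - 1 = 0.5404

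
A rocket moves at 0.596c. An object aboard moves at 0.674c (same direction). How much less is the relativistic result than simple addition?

Classical: u' + v = 0.674 + 0.596 = 1.27c
Relativistic: u = (0.674 + 0.596)/(1 + 0.401704) = 1.27/1.401704 = 0.9060c
Difference: 1.27 - 0.9060 = 0.3640c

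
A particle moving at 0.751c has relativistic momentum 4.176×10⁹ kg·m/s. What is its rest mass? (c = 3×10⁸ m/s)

γ = 1/√(1 - 0.751²) = 1.514
v = 0.751 × 3×10⁸ = 2.253×10⁸ m/s
m = p/(γv) = 4.176×10⁹/(1.514 × 2.253×10⁸) = 12.24 kg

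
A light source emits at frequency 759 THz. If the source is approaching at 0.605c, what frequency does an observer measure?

β = v/c = 0.605
(1+β)/(1-β) = 1.605/0.395 = 4.063
Doppler factor = √(4.063) = 2.016
f_obs = 759 × 2.016 = 1530 THz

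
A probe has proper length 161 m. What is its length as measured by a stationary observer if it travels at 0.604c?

Proper length L₀ = 161 m
γ = 1/√(1 - 0.604²) = 1.255
L = L₀/γ = 161/1.255 = 128.3 m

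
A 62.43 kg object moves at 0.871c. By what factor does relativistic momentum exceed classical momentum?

p_rel = γmv, p_class = mv
Ratio = γ = 1/√(1 - 0.871²) = 2.035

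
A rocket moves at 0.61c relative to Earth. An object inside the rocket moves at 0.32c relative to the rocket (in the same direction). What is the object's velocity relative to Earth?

u = (u' + v)/(1 + u'v/c²)
Numerator: 0.32 + 0.61 = 0.93
Denominator: 1 + 0.1952 = 1.1952
u = 0.93/1.1952 = 0.7781c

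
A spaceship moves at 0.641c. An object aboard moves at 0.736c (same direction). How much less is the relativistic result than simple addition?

Classical: u' + v = 0.736 + 0.641 = 1.377c
Relativistic: u = (0.736 + 0.641)/(1 + 0.471776) = 1.377/1.471776 = 0.9356c
Difference: 1.377 - 0.9356 = 0.4414c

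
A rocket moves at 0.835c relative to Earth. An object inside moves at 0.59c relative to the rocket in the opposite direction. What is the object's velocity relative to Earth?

Object's velocity in rocket frame is u' = -0.59c
u = (u' + v)/(1 + u'v/c²) = (v - 0.59)/(1 - 0.59·v/c²)
Numerator: 0.835 - 0.59 = 0.245
Denominator: 1 - 0.49265 = 0.50735
u = 0.245/0.50735 = 0.4829c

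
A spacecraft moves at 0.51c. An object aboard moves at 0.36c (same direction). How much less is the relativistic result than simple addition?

Classical: u' + v = 0.36 + 0.51 = 0.87c
Relativistic: u = (0.36 + 0.51)/(1 + 0.1836) = 0.87/1.1836 = 0.7350c
Difference: 0.87 - 0.7350 = 0.1350c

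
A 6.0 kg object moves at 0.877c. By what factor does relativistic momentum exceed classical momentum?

p_rel = γmv, p_class = mv
Ratio = γ = 1/√(1 - 0.877²) = 2.081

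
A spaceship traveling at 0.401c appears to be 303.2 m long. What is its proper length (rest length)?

Contracted length L = 303.2 m
γ = 1/√(1 - 0.401²) = 1.0916
L₀ = γL = 1.0916 × 303.2 = 331.0 m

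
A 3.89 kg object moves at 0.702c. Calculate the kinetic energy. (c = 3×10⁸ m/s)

γ = 1/√(1 - 0.702²) = 1.4041
γ - 1 = 0.4041
KE = (γ-1)mc² = 0.4041 × 3.89 × (3×10⁸)² = 1.415×10¹⁷ J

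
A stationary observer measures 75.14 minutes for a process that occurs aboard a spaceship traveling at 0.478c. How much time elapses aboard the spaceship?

Dilated time Δt = 75.14 minutes
γ = 1/√(1 - 0.478²) = 1.1385
Δt₀ = Δt/γ = 75.14/1.1385 = 66.00 minutes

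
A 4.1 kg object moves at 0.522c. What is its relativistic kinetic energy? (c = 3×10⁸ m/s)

γ = 1/√(1 - 0.522²) = 1.1724
γ - 1 = 0.1724
KE = (γ-1)mc² = 0.1724 × 4.1 × (3×10⁸)² = 6.362×10¹⁶ J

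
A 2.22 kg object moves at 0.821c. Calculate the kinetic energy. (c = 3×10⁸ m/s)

γ = 1/√(1 - 0.821²) = 1.75153
γ - 1 = 0.75153
KE = (γ-1)mc² = 0.75153 × 2.22 × (3×10⁸)² = 1.502×10¹⁷ J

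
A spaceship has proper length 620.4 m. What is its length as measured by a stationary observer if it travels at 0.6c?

Proper length L₀ = 620.4 m
γ = 1/√(1 - 0.6²) = 1.250
L = L₀/γ = 620.4/1.250 = 496.3 m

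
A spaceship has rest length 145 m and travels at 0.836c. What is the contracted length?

Proper length L₀ = 145 m
γ = 1/√(1 - 0.836²) = 1.8224
L = L₀/γ = 145/1.8224 = 79.57 m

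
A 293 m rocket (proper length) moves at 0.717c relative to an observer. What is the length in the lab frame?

Proper length L₀ = 293 m
γ = 1/√(1 - 0.717²) = 1.435
L = L₀/γ = 293/1.435 = 204.2 m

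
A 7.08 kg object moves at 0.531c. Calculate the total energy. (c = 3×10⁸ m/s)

γ = 1/√(1 - 0.531²) = 1.1801
mc² = 7.08 × (3×10⁸)² = 6.372×10¹⁷ J
E = γmc² = 1.1801 × 6.372×10¹⁷ = 7.520×10¹⁷ J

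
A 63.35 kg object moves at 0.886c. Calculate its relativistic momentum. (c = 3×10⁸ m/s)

γ = 1/√(1 - 0.886²) = 2.1566
v = 0.886 × 3×10⁸ = 2.658×10⁸ m/s
p = γmv = 2.1566 × 63.35 × 2.658×10⁸ = 3.631×10¹⁰ kg·m/s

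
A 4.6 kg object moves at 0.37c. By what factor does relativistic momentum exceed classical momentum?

p_rel = γmv, p_class = mv
Ratio = γ = 1/√(1 - 0.37²) = 1.076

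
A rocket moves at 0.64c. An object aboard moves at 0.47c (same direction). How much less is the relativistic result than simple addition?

Classical: u' + v = 0.47 + 0.64 = 1.11c
Relativistic: u = (0.47 + 0.64)/(1 + 0.3008) = 1.11/1.3008 = 0.8533c
Difference: 1.11 - 0.8533 = 0.2567c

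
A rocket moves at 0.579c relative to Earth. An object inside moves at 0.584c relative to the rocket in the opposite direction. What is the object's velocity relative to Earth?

Object's velocity in rocket frame is u' = -0.584c
u = (u' + v)/(1 + u'v/c²) = (v - 0.584)/(1 - 0.584·v/c²)
Numerator: 0.579 - 0.584 = -0.005
Denominator: 1 - 0.338136 = 0.661864
u = -0.005/0.661864 = -0.007554c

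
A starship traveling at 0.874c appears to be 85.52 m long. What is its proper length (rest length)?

Contracted length L = 85.52 m
γ = 1/√(1 - 0.874²) = 2.058
L₀ = γL = 2.058 × 85.52 = 176.0 m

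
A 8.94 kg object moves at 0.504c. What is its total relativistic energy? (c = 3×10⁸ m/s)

γ = 1/√(1 - 0.504²) = 1.1578
mc² = 8.94 × (3×10⁸)² = 8.046×10¹⁷ J
E = γmc² = 1.1578 × 8.046×10¹⁷ = 9.316×10¹⁷ J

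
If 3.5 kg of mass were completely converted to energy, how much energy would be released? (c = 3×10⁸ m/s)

Using E = mc²:
c² = (3×10⁸)² = 9×10¹⁶ m²/s²
E = 3.5 × 9×10¹⁶ = 3.150×10¹⁷ J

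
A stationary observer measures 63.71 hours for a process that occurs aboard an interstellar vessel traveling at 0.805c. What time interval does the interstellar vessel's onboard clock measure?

Dilated time Δt = 63.71 hours
γ = 1/√(1 - 0.805²) = 1.6856
Δt₀ = Δt/γ = 63.71/1.6856 = 37.80 hours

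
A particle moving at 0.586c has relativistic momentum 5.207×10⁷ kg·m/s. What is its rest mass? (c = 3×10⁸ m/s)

γ = 1/√(1 - 0.586²) = 1.234
v = 0.586 × 3×10⁸ = 1.758×10⁸ m/s
m = p/(γv) = 5.207×10⁷/(1.234 × 1.758×10⁸) = 0.2400 kg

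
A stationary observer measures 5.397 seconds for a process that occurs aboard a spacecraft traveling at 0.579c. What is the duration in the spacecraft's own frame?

Dilated time Δt = 5.397 seconds
γ = 1/√(1 - 0.579²) = 1.2265
Δt₀ = Δt/γ = 5.397/1.2265 = 4.400 seconds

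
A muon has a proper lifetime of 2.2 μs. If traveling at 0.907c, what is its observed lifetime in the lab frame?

Proper lifetime τ₀ = 2.2 μs
γ = 1/√(1 - 0.907²) = 2.3746
τ = γτ₀ = 2.3746 × 2.2 μs = 5.224 μs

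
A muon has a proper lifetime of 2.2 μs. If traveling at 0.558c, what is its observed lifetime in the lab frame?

Proper lifetime τ₀ = 2.2 μs
γ = 1/√(1 - 0.558²) = 1.205
τ = γτ₀ = 1.205 × 2.2 μs = 2.651 μs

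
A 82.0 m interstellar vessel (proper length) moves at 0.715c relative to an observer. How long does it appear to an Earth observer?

Proper length L₀ = 82.0 m
γ = 1/√(1 - 0.715²) = 1.4304
L = L₀/γ = 82.0/1.4304 = 57.33 m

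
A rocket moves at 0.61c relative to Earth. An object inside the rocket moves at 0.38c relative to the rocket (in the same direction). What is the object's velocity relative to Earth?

u = (u' + v)/(1 + u'v/c²)
Numerator: 0.38 + 0.61 = 0.99
Denominator: 1 + 0.2318 = 1.2318
u = 0.99/1.2318 = 0.8037c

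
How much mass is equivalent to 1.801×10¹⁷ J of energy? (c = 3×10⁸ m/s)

From E = mc², we get m = E/c²
c² = (3×10⁸)² = 9×10¹⁶ m²/s²
m = 1.801×10¹⁷ / 9×10¹⁶ = 2.001 kg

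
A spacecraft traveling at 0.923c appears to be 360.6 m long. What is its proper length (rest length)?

Contracted length L = 360.6 m
γ = 1/√(1 - 0.923²) = 2.5988
L₀ = γL = 2.5988 × 360.6 = 937.1 m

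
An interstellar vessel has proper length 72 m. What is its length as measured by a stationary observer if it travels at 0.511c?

Proper length L₀ = 72 m
γ = 1/√(1 - 0.511²) = 1.1634
L = L₀/γ = 72/1.1634 = 61.89 m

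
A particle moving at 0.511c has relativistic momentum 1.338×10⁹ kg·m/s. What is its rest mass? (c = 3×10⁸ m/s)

γ = 1/√(1 - 0.511²) = 1.1634
v = 0.511 × 3×10⁸ = 1.533×10⁸ m/s
m = p/(γv) = 1.338×10⁹/(1.1634 × 1.533×10⁸) = 7.502 kg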